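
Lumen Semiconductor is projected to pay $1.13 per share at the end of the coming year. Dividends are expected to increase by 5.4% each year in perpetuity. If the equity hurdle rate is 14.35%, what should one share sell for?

Gordon growth model: P₀ = D₁/(r − g), with D₁ = 1.13 given directly.
P₀ = 1.1300 / (0.1435 − 0.054) = 1.1300 / 0.0895 = 12.6257

$12.63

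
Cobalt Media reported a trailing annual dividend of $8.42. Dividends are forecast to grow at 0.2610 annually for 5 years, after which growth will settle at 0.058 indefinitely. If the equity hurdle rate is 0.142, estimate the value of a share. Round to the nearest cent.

Two-stage DDM. Project D₁…D_5 at 0.261, terminal growth 0.058, discount at r = 0.142.
D_1 = 10.6176
D_2 = 13.3888
D_3 = 16.8833
D_4 = 21.2898
D_5 = 26.8465
Terminal value at t=5: TV = D_6/(r−g) = 28.4036/(0.142−0.058) = 338.1379
P₀ = 10.6176/(1+0.142)^1 + 13.3888/(1+0.142)^2 + 16.8833/(1+0.142)^3 + 21.2898/(1+0.142)^4 + 26.8465/(1+0.142)^5 + 338.1379/(1+0.142)^5 = 231.3242

$231.32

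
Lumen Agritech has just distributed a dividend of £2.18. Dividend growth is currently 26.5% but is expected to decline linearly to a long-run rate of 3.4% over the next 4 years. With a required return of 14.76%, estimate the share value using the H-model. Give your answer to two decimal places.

£28.71

H-model: P₀ = D₀[(1+g_L) + H(g_S−g_L)]/(r−g_L), with H = 4/2 = 2.
P₀ = 2.18 × [(1+0.034) + 2×(0.265−0.034)] / (0.1476−0.034)
   = 2.18 × 1.4960 / 0.1136 = 28.7085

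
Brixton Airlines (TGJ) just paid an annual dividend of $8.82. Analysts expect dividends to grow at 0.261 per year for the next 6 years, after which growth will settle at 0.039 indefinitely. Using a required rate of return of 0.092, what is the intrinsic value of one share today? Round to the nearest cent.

$500.22

Two-stage DDM. Project D₁…D_6 at 0.261, terminal growth 0.039, discount at r = 0.092.
D_1 = 11.1220
D_2 = 14.0249
D_3 = 17.6854
D_4 = 22.3012
D_5 = 28.1219
D_6 = 35.4617
Terminal value at t=6: TV = D_7/(r−g) = 36.8447/(0.092−0.039) = 695.1824
P₀ = 11.1220/(1+0.092)^1 + 14.0249/(1+0.092)^2 + 17.6854/(1+0.092)^3 + 22.3012/(1+0.092)^4 + 28.1219/(1+0.092)^5 + 35.4617/(1+0.092)^6 + 695.1824/(1+0.092)^6 = 500.2151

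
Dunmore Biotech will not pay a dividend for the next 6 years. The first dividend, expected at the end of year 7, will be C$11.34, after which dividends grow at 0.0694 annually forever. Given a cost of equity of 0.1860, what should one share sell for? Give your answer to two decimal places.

Deferred-dividend DDM. At t=6 the remaining stream is a growing perpetuity with first payment D_7 = 11.34.
V_6 = D_7/(r−g) = 11.34/(0.186−0.0694) = 97.2556
P₀ = V_6/(1+r)^6 = 97.2556/(1+0.186)^6 = 34.9467

C$34.95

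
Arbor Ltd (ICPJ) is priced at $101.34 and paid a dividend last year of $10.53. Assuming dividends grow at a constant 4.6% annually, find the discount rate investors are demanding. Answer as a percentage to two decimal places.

Rearranging the constant-growth DDM: r = D₁/P₀ + g.
D₁ = 10.53 × (1 + 0.046) = 11.0144.
r = 11.0144 / 101.34 + 0.046 = 0.10869 + 0.046 = 0.15469

15.47%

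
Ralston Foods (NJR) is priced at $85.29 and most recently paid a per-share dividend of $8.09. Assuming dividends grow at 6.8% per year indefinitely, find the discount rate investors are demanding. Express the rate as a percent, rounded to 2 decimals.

16.93%

Rearranging the constant-growth DDM: r = D₁/P₀ + g.
D₁ = 8.09 × (1 + 0.068) = 8.6401.
r = 8.6401 / 85.29 + 0.068 = 0.10130 + 0.068 = 0.16930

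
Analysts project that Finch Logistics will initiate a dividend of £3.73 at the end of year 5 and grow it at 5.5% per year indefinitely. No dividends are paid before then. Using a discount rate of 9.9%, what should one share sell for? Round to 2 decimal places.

£58.11

Deferred-dividend DDM. At t=4 the remaining stream is a growing perpetuity with first payment D_5 = 3.73.
V_4 = D_5/(r−g) = 3.73/(0.099−0.055) = 84.7727
P₀ = V_4/(1+r)^4 = 84.7727/(1+0.099)^4 = 58.1119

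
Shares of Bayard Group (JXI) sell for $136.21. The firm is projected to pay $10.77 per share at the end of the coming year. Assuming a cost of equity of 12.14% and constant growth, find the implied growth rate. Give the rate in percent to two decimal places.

4.23%

From P₀ = D₁/(r − g), the implied growth is g = r − D₁/P₀.
g = 0.1214 − 10.77/136.21 = 0.1214 − 0.07907 = 0.04233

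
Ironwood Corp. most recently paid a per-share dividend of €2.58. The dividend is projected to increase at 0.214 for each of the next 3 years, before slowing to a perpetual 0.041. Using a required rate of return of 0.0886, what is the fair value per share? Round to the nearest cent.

Two-stage DDM. Project D₁…D_3 at 0.214, terminal growth 0.041, discount at r = 0.0886.
D_1 = 3.1321
D_2 = 3.8024
D_3 = 4.6161
Terminal value at t=3: TV = D_4/(r−g) = 4.8054/(0.0886−0.041) = 100.9531
P₀ = 3.1321/(1+0.0886)^1 + 3.8024/(1+0.0886)^2 + 4.6161/(1+0.0886)^3 + 100.9531/(1+0.0886)^3 = 87.9195

€87.92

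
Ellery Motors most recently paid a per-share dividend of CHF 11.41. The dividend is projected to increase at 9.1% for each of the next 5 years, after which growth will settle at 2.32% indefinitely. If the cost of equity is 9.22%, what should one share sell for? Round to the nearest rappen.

CHF 225.13

Two-stage DDM. Project D₁…D_5 at 0.091, terminal growth 0.0232, discount at r = 0.0922.
D_1 = 12.4483
D_2 = 13.5811
D_3 = 14.8170
D_4 = 16.1653
D_5 = 17.6364
Terminal value at t=5: TV = D_6/(r−g) = 18.0455/(0.0922−0.0232) = 261.5296
P₀ = 12.4483/(1+0.0922)^1 + 13.5811/(1+0.0922)^2 + 14.8170/(1+0.0922)^3 + 16.1653/(1+0.0922)^4 + 17.6364/(1+0.0922)^5 + 261.5296/(1+0.0922)^5 = 225.1335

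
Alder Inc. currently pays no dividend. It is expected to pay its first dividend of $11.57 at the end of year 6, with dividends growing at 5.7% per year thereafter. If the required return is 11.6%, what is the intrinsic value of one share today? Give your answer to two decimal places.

$113.28

Deferred-dividend DDM. At t=5 the remaining stream is a growing perpetuity with first payment D_6 = 11.57.
V_5 = D_6/(r−g) = 11.57/(0.116−0.057) = 196.1017
P₀ = V_5/(1+r)^5 = 196.1017/(1+0.116)^5 = 113.2819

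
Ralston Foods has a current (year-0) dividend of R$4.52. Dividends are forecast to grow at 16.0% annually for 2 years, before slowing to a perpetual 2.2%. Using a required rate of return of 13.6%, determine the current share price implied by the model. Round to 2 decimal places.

Two-stage DDM. Project D₁…D_2 at 0.16, terminal growth 0.022, discount at r = 0.136.
D_1 = 5.2432
D_2 = 6.0821
Terminal value at t=2: TV = D_3/(r−g) = 6.2159/(0.136−0.022) = 54.5256
P₀ = 5.2432/(1+0.136)^1 + 6.0821/(1+0.136)^2 + 54.5256/(1+0.136)^2 = 51.5802

R$51.58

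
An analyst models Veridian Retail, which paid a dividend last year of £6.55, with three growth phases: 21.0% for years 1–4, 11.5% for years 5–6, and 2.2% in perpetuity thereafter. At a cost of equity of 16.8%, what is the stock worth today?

£90.84

Three-stage DDM. Project D₁…D_6; terminal Gordon value at t=6 with g = 0.022; discount at r = 0.168.
D_1 = 7.9255
D_2 = 9.5899
D_3 = 11.6037
D_4 = 14.0405
D_5 = 15.6552
D_6 = 17.4555
TV_6 = 17.8395/(0.168−0.022) = 122.1886
P₀ = Σ Dₜ/(1+r)ᵗ + TV_6/(1+r)^6 = 90.8437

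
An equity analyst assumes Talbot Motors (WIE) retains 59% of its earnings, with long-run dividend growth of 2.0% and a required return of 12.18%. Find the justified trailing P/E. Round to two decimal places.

4.11

Payout ratio b = 1 − 0.59 = 0.41.
Justified trailing P/E = b(1+g)/(r−g) = 0.41×(1+0.02)/(0.1218−0.02) = 4.1081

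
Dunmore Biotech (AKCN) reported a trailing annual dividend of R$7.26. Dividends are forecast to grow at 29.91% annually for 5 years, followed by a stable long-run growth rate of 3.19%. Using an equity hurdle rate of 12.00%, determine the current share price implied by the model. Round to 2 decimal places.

Two-stage DDM. Project D₁…D_5 at 0.2991, terminal growth 0.0319, discount at r = 0.12.
D_1 = 9.4315
D_2 = 12.2524
D_3 = 15.9171
D_4 = 20.6779
D_5 = 26.8627
Terminal value at t=5: TV = D_6/(r−g) = 27.7196/(0.12−0.0319) = 314.6380
P₀ = 9.4315/(1+0.12)^1 + 12.2524/(1+0.12)^2 + 15.9171/(1+0.12)^3 + 20.6779/(1+0.12)^4 + 26.8627/(1+0.12)^5 + 314.6380/(1+0.12)^5 = 236.4359

R$236.44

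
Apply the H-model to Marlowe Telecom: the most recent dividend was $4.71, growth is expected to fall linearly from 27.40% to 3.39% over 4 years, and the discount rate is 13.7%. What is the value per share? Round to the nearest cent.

$69.17

H-model: P₀ = D₀[(1+g_L) + H(g_S−g_L)]/(r−g_L), with H = 4/2 = 2.
P₀ = 4.71 × [(1+0.0339) + 2×(0.274−0.0339)] / (0.137−0.0339)
   = 4.71 × 1.5141 / 0.1031 = 69.1698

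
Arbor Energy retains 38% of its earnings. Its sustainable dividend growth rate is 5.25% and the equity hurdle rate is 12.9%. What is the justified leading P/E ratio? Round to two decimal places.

8.10

Payout ratio b = 1 − 0.38 = 0.62.
Justified leading P/E = b/(r−g) = 0.62/(0.129−0.0525) = 8.1046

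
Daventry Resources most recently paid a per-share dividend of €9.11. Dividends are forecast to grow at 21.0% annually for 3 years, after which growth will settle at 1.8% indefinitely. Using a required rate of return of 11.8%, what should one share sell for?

Two-stage DDM. Project D₁…D_3 at 0.21, terminal growth 0.018, discount at r = 0.118.
D_1 = 11.0231
D_2 = 13.3380
D_3 = 16.1389
Terminal value at t=3: TV = D_4/(r−g) = 16.4294/(0.118−0.018) = 164.2942
P₀ = 11.0231/(1+0.118)^1 + 13.3380/(1+0.118)^2 + 16.1389/(1+0.118)^3 + 164.2942/(1+0.118)^3 = 149.6499

€149.65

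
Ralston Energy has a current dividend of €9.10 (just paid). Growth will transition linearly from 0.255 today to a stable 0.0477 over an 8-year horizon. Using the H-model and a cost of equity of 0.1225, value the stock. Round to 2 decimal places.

€228.34

H-model: P₀ = D₀[(1+g_L) + H(g_S−g_L)]/(r−g_L), with H = 8/2 = 4.
P₀ = 9.10 × [(1+0.0477) + 4×(0.255−0.0477)] / (0.1225−0.0477)
   = 9.10 × 1.8769 / 0.0748 = 228.3394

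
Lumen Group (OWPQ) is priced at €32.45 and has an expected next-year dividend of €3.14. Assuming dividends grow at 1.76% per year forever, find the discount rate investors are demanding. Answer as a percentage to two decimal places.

Rearranging the constant-growth DDM: r = D₁/P₀ + g.
r = 3.1400 / 32.45 + 0.0176 = 0.09676 + 0.0176 = 0.11436

11.44%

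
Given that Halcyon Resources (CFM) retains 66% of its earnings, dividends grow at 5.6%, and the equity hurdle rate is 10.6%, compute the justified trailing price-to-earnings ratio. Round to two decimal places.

7.18

Payout ratio b = 1 − 0.66 = 0.34.
Justified trailing P/E = b(1+g)/(r−g) = 0.34×(1+0.056)/(0.106−0.056) = 7.1808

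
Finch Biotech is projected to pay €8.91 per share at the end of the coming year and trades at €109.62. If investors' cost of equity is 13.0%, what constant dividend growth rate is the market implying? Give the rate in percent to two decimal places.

4.87%

From P₀ = D₁/(r − g), the implied growth is g = r − D₁/P₀.
g = 0.13 − 8.91/109.62 = 0.13 − 0.08128 = 0.04872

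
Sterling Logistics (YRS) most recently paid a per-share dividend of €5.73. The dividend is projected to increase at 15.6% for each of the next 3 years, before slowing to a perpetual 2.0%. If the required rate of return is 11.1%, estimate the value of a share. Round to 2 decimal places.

€90.97

Two-stage DDM. Project D₁…D_3 at 0.156, terminal growth 0.02, discount at r = 0.111.
D_1 = 6.6239
D_2 = 7.6572
D_3 = 8.8517
Terminal value at t=3: TV = D_4/(r−g) = 9.0288/(0.111−0.02) = 99.2172
P₀ = 6.6239/(1+0.111)^1 + 7.6572/(1+0.111)^2 + 8.8517/(1+0.111)^3 + 99.2172/(1+0.111)^3 = 90.9715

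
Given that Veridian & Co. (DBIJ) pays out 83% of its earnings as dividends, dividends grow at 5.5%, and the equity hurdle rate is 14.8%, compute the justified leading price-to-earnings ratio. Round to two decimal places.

Justified leading P/E = b/(r−g) = 0.83/(0.148−0.055) = 8.9247

8.92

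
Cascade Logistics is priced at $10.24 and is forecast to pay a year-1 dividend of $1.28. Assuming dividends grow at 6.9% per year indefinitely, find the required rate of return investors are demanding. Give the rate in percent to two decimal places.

Rearranging the constant-growth DDM: r = D₁/P₀ + g.
r = 1.2800 / 10.24 + 0.069 = 0.12500 + 0.069 = 0.19400

19.40%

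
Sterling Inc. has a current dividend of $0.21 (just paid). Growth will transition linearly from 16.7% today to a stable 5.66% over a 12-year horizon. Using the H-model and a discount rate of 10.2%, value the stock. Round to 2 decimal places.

H-model: P₀ = D₀[(1+g_L) + H(g_S−g_L)]/(r−g_L), with H = 12/2 = 6.
P₀ = 0.21 × [(1+0.0566) + 6×(0.167−0.0566)] / (0.102−0.0566)
   = 0.21 × 1.7190 / 0.0454 = 7.9513

$7.95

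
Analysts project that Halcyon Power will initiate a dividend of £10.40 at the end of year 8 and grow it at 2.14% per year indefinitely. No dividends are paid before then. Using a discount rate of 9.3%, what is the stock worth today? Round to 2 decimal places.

£77.94

Deferred-dividend DDM. At t=7 the remaining stream is a growing perpetuity with first payment D_8 = 10.40.
V_7 = D_8/(r−g) = 10.40/(0.093−0.0214) = 145.2514
P₀ = V_7/(1+r)^7 = 145.2514/(1+0.093)^7 = 77.9434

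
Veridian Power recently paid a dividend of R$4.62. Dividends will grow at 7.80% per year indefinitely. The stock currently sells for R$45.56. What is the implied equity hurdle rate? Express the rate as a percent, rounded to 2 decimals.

Rearranging the constant-growth DDM: r = D₁/P₀ + g.
D₁ = 4.62 × (1 + 0.078) = 4.9804.
r = 4.9804 / 45.56 + 0.078 = 0.10931 + 0.078 = 0.18731

18.73%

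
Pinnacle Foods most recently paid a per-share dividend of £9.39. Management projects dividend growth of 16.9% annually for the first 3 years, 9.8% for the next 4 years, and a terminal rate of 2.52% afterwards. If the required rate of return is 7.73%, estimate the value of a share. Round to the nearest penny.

Three-stage DDM. Project D₁…D_7; terminal Gordon value at t=7 with g = 0.0252; discount at r = 0.0773.
D_1 = 10.9769
D_2 = 12.8320
D_3 = 15.0006
D_4 = 16.4707
D_5 = 18.0848
D_6 = 19.8571
D_7 = 21.8031
TV_7 = 22.3526/(0.0773−0.0252) = 429.0317
P₀ = Σ Dₜ/(1+r)ᵗ + TV_7/(1+r)^7 = 338.3455

£338.35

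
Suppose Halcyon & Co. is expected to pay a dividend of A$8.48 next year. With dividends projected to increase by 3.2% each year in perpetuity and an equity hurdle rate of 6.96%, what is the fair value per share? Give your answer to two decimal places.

Gordon growth model: P₀ = D₁/(r − g), with D₁ = 8.48 given directly.
P₀ = 8.4800 / (0.0696 − 0.032) = 8.4800 / 0.0376 = 225.5319

A$225.53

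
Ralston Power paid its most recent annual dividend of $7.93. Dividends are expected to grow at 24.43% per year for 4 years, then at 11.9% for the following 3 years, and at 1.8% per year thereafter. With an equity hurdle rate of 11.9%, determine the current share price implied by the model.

Three-stage DDM. Project D₁…D_7; terminal Gordon value at t=7 with g = 0.018; discount at r = 0.119.
D_1 = 9.8673
D_2 = 12.2779
D_3 = 15.2774
D_4 = 19.0096
D_5 = 21.2718
D_6 = 23.8031
D_7 = 26.6357
TV_7 = 27.1151/(0.119−0.018) = 268.4666
P₀ = Σ Dₜ/(1+r)ᵗ + TV_7/(1+r)^7 = 200.2258

$200.23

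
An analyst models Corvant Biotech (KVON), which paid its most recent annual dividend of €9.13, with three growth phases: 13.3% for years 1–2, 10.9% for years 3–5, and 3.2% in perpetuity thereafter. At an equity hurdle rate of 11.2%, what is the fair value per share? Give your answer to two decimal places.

€168.34

Three-stage DDM. Project D₁…D_5; terminal Gordon value at t=5 with g = 0.032; discount at r = 0.112.
D_1 = 10.3443
D_2 = 11.7201
D_3 = 12.9976
D_4 = 14.4143
D_5 = 15.9855
TV_5 = 16.4970/(0.112−0.032) = 206.2125
P₀ = Σ Dₜ/(1+r)ᵗ + TV_5/(1+r)^5 = 168.3422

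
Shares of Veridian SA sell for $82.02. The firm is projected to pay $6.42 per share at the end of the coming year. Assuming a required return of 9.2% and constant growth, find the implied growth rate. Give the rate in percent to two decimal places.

From P₀ = D₁/(r − g), the implied growth is g = r − D₁/P₀.
g = 0.092 − 6.42/82.02 = 0.092 − 0.07827 = 0.01373

1.37%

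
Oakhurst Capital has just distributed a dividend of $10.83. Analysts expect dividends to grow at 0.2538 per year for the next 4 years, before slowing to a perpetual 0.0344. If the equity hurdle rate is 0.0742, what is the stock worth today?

Two-stage DDM. Project D₁…D_4 at 0.2538, terminal growth 0.0344, discount at r = 0.0742.
D_1 = 13.5787
D_2 = 17.0249
D_3 = 21.3458
D_4 = 26.7634
Terminal value at t=4: TV = D_5/(r−g) = 27.6841/(0.0742−0.0344) = 695.5798
P₀ = 13.5787/(1+0.0742)^1 + 17.0249/(1+0.0742)^2 + 21.3458/(1+0.0742)^3 + 26.7634/(1+0.0742)^4 + 695.5798/(1+0.0742)^4 = 587.1199

$587.12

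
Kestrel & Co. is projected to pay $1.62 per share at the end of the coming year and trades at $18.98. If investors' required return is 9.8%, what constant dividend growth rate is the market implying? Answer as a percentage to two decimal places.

1.26%

From P₀ = D₁/(r − g), the implied growth is g = r − D₁/P₀.
g = 0.098 − 1.62/18.98 = 0.098 − 0.08535 = 0.01265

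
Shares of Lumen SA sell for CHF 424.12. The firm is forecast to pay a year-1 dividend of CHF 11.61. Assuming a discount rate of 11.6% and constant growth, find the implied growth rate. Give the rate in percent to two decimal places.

From P₀ = D₁/(r − g), the implied growth is g = r − D₁/P₀.
g = 0.116 − 11.61/424.12 = 0.116 − 0.02737 = 0.08863

8.86%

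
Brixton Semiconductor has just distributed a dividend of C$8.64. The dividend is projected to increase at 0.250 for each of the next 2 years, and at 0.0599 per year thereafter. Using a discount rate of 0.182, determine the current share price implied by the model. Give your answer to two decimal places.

Two-stage DDM. Project D₁…D_2 at 0.25, terminal growth 0.0599, discount at r = 0.182.
D_1 = 10.8000
D_2 = 13.5000
Terminal value at t=2: TV = D_3/(r−g) = 14.3087/(0.182−0.0599) = 117.1880
P₀ = 10.8000/(1+0.182)^1 + 13.5000/(1+0.182)^2 + 117.1880/(1+0.182)^2 = 102.6778

C$102.68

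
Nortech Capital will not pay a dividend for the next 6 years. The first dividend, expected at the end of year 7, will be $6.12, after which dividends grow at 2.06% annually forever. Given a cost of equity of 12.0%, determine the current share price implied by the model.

$31.19

Deferred-dividend DDM. At t=6 the remaining stream is a growing perpetuity with first payment D_7 = 6.12.
V_6 = D_7/(r−g) = 6.12/(0.12−0.0206) = 61.5694
P₀ = V_6/(1+r)^6 = 61.5694/(1+0.12)^6 = 31.1930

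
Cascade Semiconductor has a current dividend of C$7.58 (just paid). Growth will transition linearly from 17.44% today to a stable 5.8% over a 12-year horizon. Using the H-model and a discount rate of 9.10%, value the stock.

H-model: P₀ = D₀[(1+g_L) + H(g_S−g_L)]/(r−g_L), with H = 12/2 = 6.
P₀ = 7.58 × [(1+0.058) + 6×(0.1744−0.058)] / (0.091−0.058)
   = 7.58 × 1.7564 / 0.033 = 403.4398

C$403.44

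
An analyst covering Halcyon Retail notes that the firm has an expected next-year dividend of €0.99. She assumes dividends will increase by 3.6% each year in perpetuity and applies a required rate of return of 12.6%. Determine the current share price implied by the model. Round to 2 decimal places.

Gordon growth model: P₀ = D₁/(r − g), with D₁ = 0.99 given directly.
P₀ = 0.9900 / (0.126 − 0.036) = 0.9900 / 0.09 = 11.0000

€11.00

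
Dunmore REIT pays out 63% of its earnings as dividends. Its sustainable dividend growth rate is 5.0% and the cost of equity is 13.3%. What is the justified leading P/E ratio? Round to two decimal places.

7.59

Justified leading P/E = b/(r−g) = 0.63/(0.133−0.05) = 7.5904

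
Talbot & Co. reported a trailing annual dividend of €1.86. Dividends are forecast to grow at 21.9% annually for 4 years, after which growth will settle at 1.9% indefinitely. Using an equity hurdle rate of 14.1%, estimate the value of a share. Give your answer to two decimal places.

Two-stage DDM. Project D₁…D_4 at 0.219, terminal growth 0.019, discount at r = 0.141.
D_1 = 2.2673
D_2 = 2.7639
D_3 = 3.3692
D_4 = 4.1070
Terminal value at t=4: TV = D_5/(r−g) = 4.1851/(0.141−0.019) = 34.3038
P₀ = 2.2673/(1+0.141)^1 + 2.7639/(1+0.141)^2 + 3.3692/(1+0.141)^3 + 4.1070/(1+0.141)^4 + 34.3038/(1+0.141)^4 = 29.0409

€29.04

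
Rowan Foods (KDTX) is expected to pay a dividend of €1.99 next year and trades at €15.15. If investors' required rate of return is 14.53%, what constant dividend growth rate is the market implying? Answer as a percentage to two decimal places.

1.39%

From P₀ = D₁/(r − g), the implied growth is g = r − D₁/P₀.
g = 0.1453 − 1.99/15.15 = 0.1453 − 0.13135 = 0.01395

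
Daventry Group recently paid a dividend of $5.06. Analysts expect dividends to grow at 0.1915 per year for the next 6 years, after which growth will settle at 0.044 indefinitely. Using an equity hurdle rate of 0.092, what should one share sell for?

Two-stage DDM. Project D₁…D_6 at 0.1915, terminal growth 0.044, discount at r = 0.092.
D_1 = 6.0290
D_2 = 7.1835
D_3 = 8.5592
D_4 = 10.1983
D_5 = 12.1512
D_6 = 14.4782
Terminal value at t=6: TV = D_7/(r−g) = 15.1152/(0.092−0.044) = 314.9010
P₀ = 6.0290/(1+0.092)^1 + 7.1835/(1+0.092)^2 + 8.5592/(1+0.092)^3 + 10.1983/(1+0.092)^4 + 12.1512/(1+0.092)^5 + 14.4782/(1+0.092)^6 + 314.9010/(1+0.092)^6 = 227.3652

$227.37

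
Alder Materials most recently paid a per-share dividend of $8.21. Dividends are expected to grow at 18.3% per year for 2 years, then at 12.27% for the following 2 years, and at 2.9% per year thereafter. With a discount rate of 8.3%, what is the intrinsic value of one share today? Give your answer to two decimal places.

$240.05

Three-stage DDM. Project D₁…D_4; terminal Gordon value at t=4 with g = 0.029; discount at r = 0.083.
D_1 = 9.7124
D_2 = 11.4898
D_3 = 12.8996
D_4 = 14.4824
TV_4 = 14.9024/(0.083−0.029) = 275.9699
P₀ = Σ Dₜ/(1+r)ᵗ + TV_4/(1+r)^4 = 240.0548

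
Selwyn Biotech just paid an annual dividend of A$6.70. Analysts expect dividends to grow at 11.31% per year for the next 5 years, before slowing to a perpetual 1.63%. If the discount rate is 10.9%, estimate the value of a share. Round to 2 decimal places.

A$108.70

Two-stage DDM. Project D₁…D_5 at 0.1131, terminal growth 0.0163, discount at r = 0.109.
D_1 = 7.4578
D_2 = 8.3012
D_3 = 9.2401
D_4 = 10.2852
D_5 = 11.4484
Terminal value at t=5: TV = D_6/(r−g) = 11.6350/(0.109−0.0163) = 125.5128
P₀ = 7.4578/(1+0.109)^1 + 8.3012/(1+0.109)^2 + 9.2401/(1+0.109)^3 + 10.2852/(1+0.109)^4 + 11.4484/(1+0.109)^5 + 125.5128/(1+0.109)^5 = 108.6955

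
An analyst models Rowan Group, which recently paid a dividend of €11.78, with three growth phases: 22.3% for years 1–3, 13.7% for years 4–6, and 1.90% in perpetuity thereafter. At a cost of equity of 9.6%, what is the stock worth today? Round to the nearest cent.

€338.89

Three-stage DDM. Project D₁…D_6; terminal Gordon value at t=6 with g = 0.019; discount at r = 0.096.
D_1 = 14.4069
D_2 = 17.6197
D_3 = 21.5489
D_4 = 24.5011
D_5 = 27.8577
D_6 = 31.6742
TV_6 = 32.2760/(0.096−0.019) = 419.1693
P₀ = Σ Dₜ/(1+r)ᵗ + TV_6/(1+r)^6 = 338.8900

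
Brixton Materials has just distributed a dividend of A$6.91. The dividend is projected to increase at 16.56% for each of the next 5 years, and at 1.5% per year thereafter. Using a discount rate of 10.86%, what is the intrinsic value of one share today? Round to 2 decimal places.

Two-stage DDM. Project D₁…D_5 at 0.1656, terminal growth 0.015, discount at r = 0.1086.
D_1 = 8.0543
D_2 = 9.3881
D_3 = 10.9428
D_4 = 12.7549
D_5 = 14.8671
Terminal value at t=5: TV = D_6/(r−g) = 15.0901/(0.1086−0.015) = 161.2189
P₀ = 8.0543/(1+0.1086)^1 + 9.3881/(1+0.1086)^2 + 10.9428/(1+0.1086)^3 + 12.7549/(1+0.1086)^4 + 14.8671/(1+0.1086)^5 + 161.2189/(1+0.1086)^5 = 136.5402

A$136.54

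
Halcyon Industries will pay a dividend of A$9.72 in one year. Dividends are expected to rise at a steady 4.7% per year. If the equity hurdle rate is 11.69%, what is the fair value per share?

Gordon growth model: P₀ = D₁/(r − g), with D₁ = 9.72 given directly.
P₀ = 9.7200 / (0.1169 − 0.047) = 9.7200 / 0.0699 = 139.0558

A$139.06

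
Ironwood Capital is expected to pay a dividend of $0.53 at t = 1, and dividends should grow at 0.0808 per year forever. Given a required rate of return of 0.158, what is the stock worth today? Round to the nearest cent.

$6.87

Gordon growth model: P₀ = D₁/(r − g), with D₁ = 0.53 given directly.
P₀ = 0.5300 / (0.158 − 0.0808) = 0.5300 / 0.0772 = 6.8653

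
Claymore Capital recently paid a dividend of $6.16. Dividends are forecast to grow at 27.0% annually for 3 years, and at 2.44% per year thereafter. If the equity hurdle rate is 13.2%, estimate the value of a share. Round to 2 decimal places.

$106.18

Two-stage DDM. Project D₁…D_3 at 0.27, terminal growth 0.0244, discount at r = 0.132.
D_1 = 7.8232
D_2 = 9.9355
D_3 = 12.6180
Terminal value at t=3: TV = D_4/(r−g) = 12.9259/(0.132−0.0244) = 120.1294
P₀ = 7.8232/(1+0.132)^1 + 9.9355/(1+0.132)^2 + 12.6180/(1+0.132)^3 + 120.1294/(1+0.132)^3 = 106.1782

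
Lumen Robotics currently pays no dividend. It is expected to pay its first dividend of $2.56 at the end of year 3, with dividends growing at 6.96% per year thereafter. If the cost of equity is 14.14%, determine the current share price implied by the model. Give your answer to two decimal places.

$27.37

Deferred-dividend DDM. At t=2 the remaining stream is a growing perpetuity with first payment D_3 = 2.56.
V_2 = D_3/(r−g) = 2.56/(0.1414−0.0696) = 35.6546
P₀ = V_2/(1+r)^2 = 35.6546/(1+0.1414)^2 = 27.3678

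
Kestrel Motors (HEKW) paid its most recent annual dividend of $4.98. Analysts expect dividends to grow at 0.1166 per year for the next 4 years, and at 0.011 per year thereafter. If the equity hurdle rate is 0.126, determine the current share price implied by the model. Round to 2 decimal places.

Two-stage DDM. Project D₁…D_4 at 0.1166, terminal growth 0.011, discount at r = 0.126.
D_1 = 5.5607
D_2 = 6.2090
D_3 = 6.9330
D_4 = 7.7414
Terminal value at t=4: TV = D_5/(r−g) = 7.8266/(0.126−0.011) = 68.0571
P₀ = 5.5607/(1+0.126)^1 + 6.2090/(1+0.126)^2 + 6.9330/(1+0.126)^3 + 7.7414/(1+0.126)^4 + 68.0571/(1+0.126)^4 = 61.8447

$61.84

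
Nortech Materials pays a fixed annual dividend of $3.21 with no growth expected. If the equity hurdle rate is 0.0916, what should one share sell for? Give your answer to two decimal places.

Zero-growth DDM (perpetuity): P₀ = D/r = 3.21 / 0.0916 = 35.0437

$35.04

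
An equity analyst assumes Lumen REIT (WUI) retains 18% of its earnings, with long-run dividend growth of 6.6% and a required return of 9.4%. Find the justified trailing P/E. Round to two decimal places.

Payout ratio b = 1 − 0.18 = 0.82.
Justified trailing P/E = b(1+g)/(r−g) = 0.82×(1+0.066)/(0.094−0.066) = 31.2186

31.22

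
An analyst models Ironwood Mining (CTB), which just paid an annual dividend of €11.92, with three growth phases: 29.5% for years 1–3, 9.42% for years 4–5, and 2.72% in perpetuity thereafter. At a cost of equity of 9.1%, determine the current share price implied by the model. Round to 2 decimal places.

€413.76

Three-stage DDM. Project D₁…D_5; terminal Gordon value at t=5 with g = 0.0272; discount at r = 0.091.
D_1 = 15.4364
D_2 = 19.9901
D_3 = 25.8872
D_4 = 28.3258
D_5 = 30.9941
TV_5 = 31.8371/(0.091−0.0272) = 499.0147
P₀ = Σ Dₜ/(1+r)ᵗ + TV_5/(1+r)^5 = 413.7649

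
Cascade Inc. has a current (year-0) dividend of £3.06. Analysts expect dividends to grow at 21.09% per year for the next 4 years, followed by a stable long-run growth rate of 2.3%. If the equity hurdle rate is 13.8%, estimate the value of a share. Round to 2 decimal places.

Two-stage DDM. Project D₁…D_4 at 0.2109, terminal growth 0.023, discount at r = 0.138.
D_1 = 3.7054
D_2 = 4.4868
D_3 = 5.4331
D_4 = 6.5789
Terminal value at t=4: TV = D_5/(r−g) = 6.7302/(0.138−0.023) = 58.5238
P₀ = 3.7054/(1+0.138)^1 + 4.4868/(1+0.138)^2 + 5.4331/(1+0.138)^3 + 6.5789/(1+0.138)^4 + 58.5238/(1+0.138)^4 = 49.2249

£49.22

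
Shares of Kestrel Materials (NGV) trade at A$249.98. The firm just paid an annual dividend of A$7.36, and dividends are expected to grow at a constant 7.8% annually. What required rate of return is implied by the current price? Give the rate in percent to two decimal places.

10.97%

Rearranging the constant-growth DDM: r = D₁/P₀ + g.
D₁ = 7.36 × (1 + 0.078) = 7.9341.
r = 7.9341 / 249.98 + 0.078 = 0.03174 + 0.078 = 0.10974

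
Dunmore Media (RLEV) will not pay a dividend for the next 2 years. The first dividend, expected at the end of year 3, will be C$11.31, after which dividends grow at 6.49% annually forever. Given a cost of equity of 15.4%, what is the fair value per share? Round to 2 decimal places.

Deferred-dividend DDM. At t=2 the remaining stream is a growing perpetuity with first payment D_3 = 11.31.
V_2 = D_3/(r−g) = 11.31/(0.154−0.0649) = 126.9360
P₀ = V_2/(1+r)^2 = 126.9360/(1+0.154)^2 = 95.3176

C$95.32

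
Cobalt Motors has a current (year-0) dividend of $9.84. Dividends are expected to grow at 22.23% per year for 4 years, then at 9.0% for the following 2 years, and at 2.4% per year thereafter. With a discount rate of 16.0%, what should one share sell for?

Three-stage DDM. Project D₁…D_6; terminal Gordon value at t=6 with g = 0.024; discount at r = 0.16.
D_1 = 12.0274
D_2 = 14.7011
D_3 = 17.9692
D_4 = 21.9637
D_5 = 23.9405
D_6 = 26.0951
TV_6 = 26.7214/(0.16−0.024) = 196.4809
P₀ = Σ Dₜ/(1+r)ᵗ + TV_6/(1+r)^6 = 147.6893

$147.69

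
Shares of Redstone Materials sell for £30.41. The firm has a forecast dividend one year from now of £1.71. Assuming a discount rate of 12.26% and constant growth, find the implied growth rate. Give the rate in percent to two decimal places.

From P₀ = D₁/(r − g), the implied growth is g = r − D₁/P₀.
g = 0.1226 − 1.71/30.41 = 0.1226 − 0.05623 = 0.06637

6.64%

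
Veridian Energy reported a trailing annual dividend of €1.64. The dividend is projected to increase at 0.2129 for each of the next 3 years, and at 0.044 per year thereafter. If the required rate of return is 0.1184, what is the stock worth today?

€35.15

Two-stage DDM. Project D₁…D_3 at 0.2129, terminal growth 0.044, discount at r = 0.1184.
D_1 = 1.9892
D_2 = 2.4126
D_3 = 2.9263
Terminal value at t=3: TV = D_4/(r−g) = 3.0551/(0.1184−0.044) = 41.0626
P₀ = 1.9892/(1+0.1184)^1 + 2.4126/(1+0.1184)^2 + 2.9263/(1+0.1184)^3 + 41.0626/(1+0.1184)^3 = 35.1524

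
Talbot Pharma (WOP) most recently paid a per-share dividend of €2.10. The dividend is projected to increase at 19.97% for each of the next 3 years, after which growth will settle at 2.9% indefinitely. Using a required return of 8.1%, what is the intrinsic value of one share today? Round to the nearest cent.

€64.59

Two-stage DDM. Project D₁…D_3 at 0.1997, terminal growth 0.029, discount at r = 0.081.
D_1 = 2.5194
D_2 = 3.0225
D_3 = 3.6261
Terminal value at t=3: TV = D_4/(r−g) = 3.7312/(0.081−0.029) = 71.7545
P₀ = 2.5194/(1+0.081)^1 + 3.0225/(1+0.081)^2 + 3.6261/(1+0.081)^3 + 71.7545/(1+0.081)^3 = 64.5907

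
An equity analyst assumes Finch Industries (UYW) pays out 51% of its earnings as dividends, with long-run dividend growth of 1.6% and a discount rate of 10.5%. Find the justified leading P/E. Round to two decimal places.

Justified leading P/E = b/(r−g) = 0.51/(0.105−0.016) = 5.7303

5.73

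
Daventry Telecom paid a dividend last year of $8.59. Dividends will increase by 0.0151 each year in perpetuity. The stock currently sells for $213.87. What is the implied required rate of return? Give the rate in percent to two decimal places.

5.59%

Rearranging the constant-growth DDM: r = D₁/P₀ + g.
D₁ = 8.59 × (1 + 0.0151) = 8.7197.
r = 8.7197 / 213.87 + 0.0151 = 0.04077 + 0.0151 = 0.05587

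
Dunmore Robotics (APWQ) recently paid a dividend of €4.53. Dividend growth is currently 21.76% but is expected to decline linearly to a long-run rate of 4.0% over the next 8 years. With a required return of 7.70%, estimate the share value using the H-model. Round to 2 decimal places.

H-model: P₀ = D₀[(1+g_L) + H(g_S−g_L)]/(r−g_L), with H = 8/2 = 4.
P₀ = 4.53 × [(1+0.04) + 4×(0.2176−0.04)] / (0.077−0.04)
   = 4.53 × 1.7504 / 0.037 = 214.3057

€214.31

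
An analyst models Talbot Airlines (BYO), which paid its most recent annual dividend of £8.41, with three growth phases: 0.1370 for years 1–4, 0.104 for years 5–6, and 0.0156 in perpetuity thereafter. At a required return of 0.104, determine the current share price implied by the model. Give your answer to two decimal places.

Three-stage DDM. Project D₁…D_6; terminal Gordon value at t=6 with g = 0.0156; discount at r = 0.104.
D_1 = 9.5622
D_2 = 10.8722
D_3 = 12.3617
D_4 = 14.0552
D_5 = 15.5170
D_6 = 17.1307
TV_6 = 17.3980/(0.104−0.0156) = 196.8097
P₀ = Σ Dₜ/(1+r)ᵗ + TV_6/(1+r)^6 = 163.8538

£163.85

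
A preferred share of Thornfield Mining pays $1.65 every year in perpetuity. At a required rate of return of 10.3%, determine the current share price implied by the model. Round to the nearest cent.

Zero-growth DDM (perpetuity): P₀ = D/r = 1.65 / 0.103 = 16.0194

$16.02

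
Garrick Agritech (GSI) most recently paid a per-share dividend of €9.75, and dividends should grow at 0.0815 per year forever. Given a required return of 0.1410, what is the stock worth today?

€177.22

Gordon growth model: P₀ = D₁/(r − g). D₁ = 9.75 × (1 + 0.0815) = 10.5446.
P₀ = 10.5446 / (0.141 − 0.0815) = 10.5446 / 0.0595 = 177.2206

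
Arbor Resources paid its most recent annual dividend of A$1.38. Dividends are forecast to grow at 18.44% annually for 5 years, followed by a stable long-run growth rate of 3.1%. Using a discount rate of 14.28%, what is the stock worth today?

A$22.91

Two-stage DDM. Project D₁…D_5 at 0.1844, terminal growth 0.031, discount at r = 0.1428.
D_1 = 1.6345
D_2 = 1.9359
D_3 = 2.2928
D_4 = 2.7156
D_5 = 3.2164
Terminal value at t=5: TV = D_6/(r−g) = 3.3161/(0.1428−0.031) = 29.6611
P₀ = 1.6345/(1+0.1428)^1 + 1.9359/(1+0.1428)^2 + 2.2928/(1+0.1428)^3 + 2.7156/(1+0.1428)^4 + 3.2164/(1+0.1428)^5 + 29.6611/(1+0.1428)^5 = 22.9084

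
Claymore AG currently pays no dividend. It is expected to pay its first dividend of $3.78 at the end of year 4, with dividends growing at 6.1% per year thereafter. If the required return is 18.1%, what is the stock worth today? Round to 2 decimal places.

$19.12

Deferred-dividend DDM. At t=3 the remaining stream is a growing perpetuity with first payment D_4 = 3.78.
V_3 = D_4/(r−g) = 3.78/(0.181−0.061) = 31.5000
P₀ = V_3/(1+r)^3 = 31.5000/(1+0.181)^3 = 19.1232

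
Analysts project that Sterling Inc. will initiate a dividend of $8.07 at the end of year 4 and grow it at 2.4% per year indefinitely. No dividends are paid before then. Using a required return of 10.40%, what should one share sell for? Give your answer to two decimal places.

Deferred-dividend DDM. At t=3 the remaining stream is a growing perpetuity with first payment D_4 = 8.07.
V_3 = D_4/(r−g) = 8.07/(0.104−0.024) = 100.8750
P₀ = V_3/(1+r)^3 = 100.8750/(1+0.104)^3 = 74.9681

$74.97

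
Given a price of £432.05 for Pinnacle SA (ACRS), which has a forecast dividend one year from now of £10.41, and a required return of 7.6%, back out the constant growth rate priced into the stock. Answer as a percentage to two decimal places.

From P₀ = D₁/(r − g), the implied growth is g = r − D₁/P₀.
g = 0.076 − 10.41/432.05 = 0.076 − 0.02409 = 0.05191

5.19%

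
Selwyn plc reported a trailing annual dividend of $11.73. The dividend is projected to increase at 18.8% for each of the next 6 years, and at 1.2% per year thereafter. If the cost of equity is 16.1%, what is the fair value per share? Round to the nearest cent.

Two-stage DDM. Project D₁…D_6 at 0.188, terminal growth 0.012, discount at r = 0.161.
D_1 = 13.9352
D_2 = 16.5551
D_3 = 19.6674
D_4 = 23.3649
D_5 = 27.7575
D_6 = 32.9759
Terminal value at t=6: TV = D_7/(r−g) = 33.3716/(0.161−0.012) = 223.9705
P₀ = 13.9352/(1+0.161)^1 + 16.5551/(1+0.161)^2 + 19.6674/(1+0.161)^3 + 23.3649/(1+0.161)^4 + 27.7575/(1+0.161)^5 + 32.9759/(1+0.161)^6 + 223.9705/(1+0.161)^6 = 167.7888

$167.79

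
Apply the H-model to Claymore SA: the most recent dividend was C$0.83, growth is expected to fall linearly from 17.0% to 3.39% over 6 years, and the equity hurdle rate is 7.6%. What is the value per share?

H-model: P₀ = D₀[(1+g_L) + H(g_S−g_L)]/(r−g_L), with H = 6/2 = 3.
P₀ = 0.83 × [(1+0.0339) + 3×(0.17−0.0339)] / (0.076−0.0339)
   = 0.83 × 1.4422 / 0.0421 = 28.4329

C$28.43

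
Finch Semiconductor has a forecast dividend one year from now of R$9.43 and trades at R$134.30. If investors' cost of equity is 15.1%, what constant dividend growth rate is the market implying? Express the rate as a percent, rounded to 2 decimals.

From P₀ = D₁/(r − g), the implied growth is g = r − D₁/P₀.
g = 0.151 − 9.43/134.30 = 0.151 − 0.07022 = 0.08078

8.08%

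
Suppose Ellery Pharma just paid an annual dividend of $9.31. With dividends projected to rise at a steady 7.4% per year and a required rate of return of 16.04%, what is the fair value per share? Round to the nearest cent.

Gordon growth model: P₀ = D₁/(r − g). D₁ = 9.31 × (1 + 0.074) = 9.9989.
P₀ = 9.9989 / (0.1604 − 0.074) = 9.9989 / 0.0864 = 115.7285

$115.73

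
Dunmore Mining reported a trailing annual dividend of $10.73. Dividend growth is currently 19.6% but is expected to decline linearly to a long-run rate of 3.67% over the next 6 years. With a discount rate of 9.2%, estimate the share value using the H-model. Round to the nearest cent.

$293.88

H-model: P₀ = D₀[(1+g_L) + H(g_S−g_L)]/(r−g_L), with H = 6/2 = 3.
P₀ = 10.73 × [(1+0.0367) + 3×(0.196−0.0367)] / (0.092−0.0367)
   = 10.73 × 1.5146 / 0.0553 = 293.8817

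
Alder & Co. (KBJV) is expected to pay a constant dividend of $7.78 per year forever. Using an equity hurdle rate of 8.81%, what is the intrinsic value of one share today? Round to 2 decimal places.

Zero-growth DDM (perpetuity): P₀ = D/r = 7.78 / 0.0881 = 88.3087

$88.31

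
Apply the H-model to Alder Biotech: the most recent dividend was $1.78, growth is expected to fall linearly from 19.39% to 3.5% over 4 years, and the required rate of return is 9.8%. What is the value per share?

$38.22

H-model: P₀ = D₀[(1+g_L) + H(g_S−g_L)]/(r−g_L), with H = 4/2 = 2.
P₀ = 1.78 × [(1+0.035) + 2×(0.1939−0.035)] / (0.098−0.035)
   = 1.78 × 1.3528 / 0.063 = 38.2220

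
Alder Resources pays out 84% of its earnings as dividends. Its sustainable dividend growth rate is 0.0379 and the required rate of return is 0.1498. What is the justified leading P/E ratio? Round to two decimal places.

7.51

Justified leading P/E = b/(r−g) = 0.84/(0.1498−0.0379) = 7.5067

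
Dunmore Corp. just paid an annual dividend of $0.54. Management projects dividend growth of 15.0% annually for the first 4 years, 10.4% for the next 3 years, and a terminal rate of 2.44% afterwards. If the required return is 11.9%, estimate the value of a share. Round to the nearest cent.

Three-stage DDM. Project D₁…D_7; terminal Gordon value at t=7 with g = 0.0244; discount at r = 0.119.
D_1 = 0.6210
D_2 = 0.7141
D_3 = 0.8213
D_4 = 0.9445
D_5 = 1.0427
D_6 = 1.1511
D_7 = 1.2708
TV_7 = 1.3019/(0.119−0.0244) = 13.7617
P₀ = Σ Dₜ/(1+r)ᵗ + TV_7/(1+r)^7 = 10.3370

$10.34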